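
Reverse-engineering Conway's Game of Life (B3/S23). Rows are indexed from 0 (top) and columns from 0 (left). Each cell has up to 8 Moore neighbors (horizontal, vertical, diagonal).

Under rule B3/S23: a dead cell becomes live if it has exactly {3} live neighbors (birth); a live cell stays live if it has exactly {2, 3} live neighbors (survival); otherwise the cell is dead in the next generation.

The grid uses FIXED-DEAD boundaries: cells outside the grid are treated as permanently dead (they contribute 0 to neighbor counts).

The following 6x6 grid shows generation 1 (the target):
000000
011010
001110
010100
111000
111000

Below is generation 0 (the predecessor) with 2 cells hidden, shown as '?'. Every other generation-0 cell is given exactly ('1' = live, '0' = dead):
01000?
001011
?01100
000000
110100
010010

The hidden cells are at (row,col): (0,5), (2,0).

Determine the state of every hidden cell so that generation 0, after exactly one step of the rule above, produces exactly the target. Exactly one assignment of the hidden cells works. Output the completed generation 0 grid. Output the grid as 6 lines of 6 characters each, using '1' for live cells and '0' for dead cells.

Answer: 010000
001011
001100
000000
110100
010010

Derivation:
Hidden generation-0 cells (in order): (0,5), (2,0).
A hidden cell only influences target cells in its own 3x3 neighborhood. Try each of the 2^2 = 4 assignments, step the completed generation 0 forward once under B3/S23, and compare with the target:
  (0,5)=0 (2,0)=0 -> step reproduces the target at every cell -> ACCEPT
  (0,5)=0 (2,0)=1 -> step gives (1,1)='0' but target has '1' -> reject
  (0,5)=1 (2,0)=0 -> step gives (0,4)='1' but target has '0' -> reject
  (0,5)=1 (2,0)=1 -> step gives (0,4)='1' but target has '0' -> reject
Unique solution: (0,5)=dead, (2,0)=dead.
Check: live-neighbor counts of every cell in the completed generation 0:
112222
133421
022332
234320
223121
323211
Applying B3/S23 to generation 0 with these counts gives:
000000
011010
001110
010100
111000
111000
which matches the target exactly.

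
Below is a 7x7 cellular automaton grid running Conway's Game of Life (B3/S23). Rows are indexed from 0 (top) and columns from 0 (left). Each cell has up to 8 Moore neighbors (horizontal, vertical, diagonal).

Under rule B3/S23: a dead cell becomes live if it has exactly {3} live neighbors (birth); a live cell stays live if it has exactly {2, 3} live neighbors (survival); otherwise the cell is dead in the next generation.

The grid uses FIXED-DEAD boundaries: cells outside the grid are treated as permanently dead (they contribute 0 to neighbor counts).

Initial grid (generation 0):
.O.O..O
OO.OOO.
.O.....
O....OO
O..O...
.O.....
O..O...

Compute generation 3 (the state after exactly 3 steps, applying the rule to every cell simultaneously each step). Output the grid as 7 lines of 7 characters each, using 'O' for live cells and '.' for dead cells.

Simulating step by step:
Generation 0 (given above): 17 live cells
Generation 1: 19 live cells
OO.O.O.
OO.OOO.
.OO...O
OO.....
OO.....
OOO....
.......
Generation 2: 13 live cells
OO.O.O.
...O.OO
...OOO.
.......
.......
O.O....
.O.....
Generation 3: 11 live cells
(generation 3 grid is the final answer)

Answer: ..O..OO
...O..O
...O.OO
....O..
.......
.O.....
.O.....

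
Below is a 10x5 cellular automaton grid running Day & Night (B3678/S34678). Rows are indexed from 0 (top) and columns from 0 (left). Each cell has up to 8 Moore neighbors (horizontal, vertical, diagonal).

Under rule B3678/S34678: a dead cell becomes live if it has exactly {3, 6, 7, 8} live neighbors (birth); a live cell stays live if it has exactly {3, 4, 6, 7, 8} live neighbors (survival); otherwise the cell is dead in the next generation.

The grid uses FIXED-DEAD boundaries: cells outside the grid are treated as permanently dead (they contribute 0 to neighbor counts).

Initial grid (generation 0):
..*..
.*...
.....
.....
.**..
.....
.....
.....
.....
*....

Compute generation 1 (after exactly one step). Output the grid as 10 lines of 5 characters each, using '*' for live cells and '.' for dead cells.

Answer: .....
.....
.....
.....
.....
.....
.....
.....
.....
.....

Derivation:
Simulating step by step:
Generation 0 (given above): 5 live cells
Generation 1: 0 live cells
(generation 1 grid is the final answer)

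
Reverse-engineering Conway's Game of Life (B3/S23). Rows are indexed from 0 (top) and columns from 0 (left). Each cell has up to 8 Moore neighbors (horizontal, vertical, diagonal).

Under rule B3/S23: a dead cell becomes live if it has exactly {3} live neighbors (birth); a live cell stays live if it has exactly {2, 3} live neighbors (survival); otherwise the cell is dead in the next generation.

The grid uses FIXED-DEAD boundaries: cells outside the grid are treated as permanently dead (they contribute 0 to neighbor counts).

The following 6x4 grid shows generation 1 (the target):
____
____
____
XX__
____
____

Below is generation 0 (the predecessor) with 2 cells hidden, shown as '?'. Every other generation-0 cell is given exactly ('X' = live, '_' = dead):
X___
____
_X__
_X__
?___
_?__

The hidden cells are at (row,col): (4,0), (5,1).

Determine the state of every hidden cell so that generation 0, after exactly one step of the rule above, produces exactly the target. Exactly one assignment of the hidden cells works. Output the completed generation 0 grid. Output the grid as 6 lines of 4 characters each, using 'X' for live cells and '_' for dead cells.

Hidden generation-0 cells (in order): (4,0), (5,1).
A hidden cell only influences target cells in its own 3x3 neighborhood. Try each of the 2^2 = 4 assignments, step the completed generation 0 forward once under B3/S23, and compare with the target:
  (4,0)=_ (5,1)=_ -> step gives (3,0)='_' but target has 'X' -> reject
  (4,0)=_ (5,1)=X -> step gives (3,0)='_' but target has 'X' -> reject
  (4,0)=X (5,1)=_ -> step reproduces the target at every cell -> ACCEPT
  (4,0)=X (5,1)=X -> step gives (4,0)='X' but target has '_' -> reject
Unique solution: (4,0)=live, (5,1)=dead.
Check: live-neighbor counts of every cell in the completed generation 0:
0100
2210
2120
3220
1210
1100
Applying B3/S23 to generation 0 with these counts gives:
____
____
____
XX__
____
____
which matches the target exactly.

Answer: X___
____
_X__
_X__
X___
____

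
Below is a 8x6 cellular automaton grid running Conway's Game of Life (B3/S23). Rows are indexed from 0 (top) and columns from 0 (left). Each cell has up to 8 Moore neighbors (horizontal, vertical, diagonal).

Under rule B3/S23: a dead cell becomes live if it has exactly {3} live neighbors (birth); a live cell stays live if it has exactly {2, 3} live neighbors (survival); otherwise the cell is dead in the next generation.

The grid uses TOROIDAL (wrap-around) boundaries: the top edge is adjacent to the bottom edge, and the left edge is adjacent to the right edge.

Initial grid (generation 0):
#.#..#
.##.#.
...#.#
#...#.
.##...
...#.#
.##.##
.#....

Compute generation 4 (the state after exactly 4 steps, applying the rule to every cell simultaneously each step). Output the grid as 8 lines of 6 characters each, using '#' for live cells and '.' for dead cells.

Answer: ......
......
......
......
......
......
......
......

Derivation:
Simulating step by step:
Generation 0 (given above): 19 live cells
Generation 1: 33 live cells
#.##.#
.##.#.
####.#
######
######
...#.#
.#####
...##.
Generation 2: 4 live cells
#....#
......
......
......
......
......
#....#
......
Generation 3: 0 live cells
......
......
......
......
......
......
......
......
Generation 4: 0 live cells
(generation 4 grid is the final answer)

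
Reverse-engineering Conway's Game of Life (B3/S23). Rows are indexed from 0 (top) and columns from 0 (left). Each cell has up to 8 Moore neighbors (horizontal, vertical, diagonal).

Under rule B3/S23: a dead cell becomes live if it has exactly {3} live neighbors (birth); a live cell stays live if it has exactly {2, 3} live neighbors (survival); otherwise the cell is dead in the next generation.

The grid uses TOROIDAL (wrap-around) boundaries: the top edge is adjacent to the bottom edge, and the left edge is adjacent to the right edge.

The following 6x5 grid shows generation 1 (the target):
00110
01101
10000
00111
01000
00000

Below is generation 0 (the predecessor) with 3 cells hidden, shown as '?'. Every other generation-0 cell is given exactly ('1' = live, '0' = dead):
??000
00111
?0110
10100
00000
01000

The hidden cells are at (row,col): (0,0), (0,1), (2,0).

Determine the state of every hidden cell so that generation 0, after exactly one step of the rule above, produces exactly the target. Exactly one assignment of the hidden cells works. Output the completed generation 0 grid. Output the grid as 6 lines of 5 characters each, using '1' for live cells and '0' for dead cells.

Hidden generation-0 cells (in order): (0,0), (0,1), (2,0).
A hidden cell only influences target cells in its own 3x3 neighborhood. Try each of the 2^3 = 8 assignments, step the completed generation 0 forward once under B3/S23, and compare with the target:
  (0,0)=0 (0,1)=0 (2,0)=0 -> step gives (1,1)='0' but target has '1' -> reject
  (0,0)=0 (0,1)=0 (2,0)=1 -> step reproduces the target at every cell -> ACCEPT
  (0,0)=0 (0,1)=1 (2,0)=0 -> step gives (0,0)='1' but target has '0' -> reject
  (0,0)=0 (0,1)=1 (2,0)=1 -> step gives (0,0)='1' but target has '0' -> reject
  (0,0)=1 (0,1)=0 (2,0)=0 -> step gives (0,0)='1' but target has '0' -> reject
  (0,0)=1 (0,1)=0 (2,0)=1 -> step gives (0,0)='1' but target has '0' -> reject
  (0,0)=1 (0,1)=1 (2,0)=0 -> step gives (0,0)='1' but target has '0' -> reject
  (0,0)=1 (0,1)=1 (2,0)=1 -> step gives (0,0)='1' but target has '0' -> reject
Unique solution: (0,0)=dead, (0,1)=dead, (2,0)=live.
Check: live-neighbor counts of every cell in the completed generation 0:
22332
23343
25455
14233
23211
10100
Applying B3/S23 to generation 0 with these counts gives:
00110
01101
10000
00111
01000
00000
which matches the target exactly.

Answer: 00000
00111
10110
10100
00000
01000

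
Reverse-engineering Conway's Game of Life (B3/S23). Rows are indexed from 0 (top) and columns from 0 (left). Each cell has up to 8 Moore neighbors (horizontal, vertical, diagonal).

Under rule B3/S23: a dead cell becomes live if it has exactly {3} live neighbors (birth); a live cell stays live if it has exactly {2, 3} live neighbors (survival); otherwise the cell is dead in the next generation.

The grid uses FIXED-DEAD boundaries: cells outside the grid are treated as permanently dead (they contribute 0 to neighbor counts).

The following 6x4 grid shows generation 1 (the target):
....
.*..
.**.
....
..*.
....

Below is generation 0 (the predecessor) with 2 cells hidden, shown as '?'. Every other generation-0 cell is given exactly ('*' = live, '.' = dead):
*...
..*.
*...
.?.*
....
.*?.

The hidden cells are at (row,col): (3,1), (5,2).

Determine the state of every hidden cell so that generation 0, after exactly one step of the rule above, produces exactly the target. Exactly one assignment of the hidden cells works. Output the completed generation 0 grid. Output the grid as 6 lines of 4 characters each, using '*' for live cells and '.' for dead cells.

Answer: *...
..*.
*...
.*.*
....
.*..

Derivation:
Hidden generation-0 cells (in order): (3,1), (5,2).
A hidden cell only influences target cells in its own 3x3 neighborhood. Try each of the 2^2 = 4 assignments, step the completed generation 0 forward once under B3/S23, and compare with the target:
  (3,1)=. (5,2)=. -> step gives (2,1)='.' but target has '*' -> reject
  (3,1)=. (5,2)=* -> step gives (2,1)='.' but target has '*' -> reject
  (3,1)=* (5,2)=. -> step reproduces the target at every cell -> ACCEPT
  (3,1)=* (5,2)=* -> step gives (4,1)='*' but target has '.' -> reject
Unique solution: (3,1)=live, (5,2)=dead.
Check: live-neighbor counts of every cell in the completed generation 0:
0211
2301
1332
2120
2231
1010
Applying B3/S23 to generation 0 with these counts gives:
....
.*..
.**.
....
..*.
....
which matches the target exactly.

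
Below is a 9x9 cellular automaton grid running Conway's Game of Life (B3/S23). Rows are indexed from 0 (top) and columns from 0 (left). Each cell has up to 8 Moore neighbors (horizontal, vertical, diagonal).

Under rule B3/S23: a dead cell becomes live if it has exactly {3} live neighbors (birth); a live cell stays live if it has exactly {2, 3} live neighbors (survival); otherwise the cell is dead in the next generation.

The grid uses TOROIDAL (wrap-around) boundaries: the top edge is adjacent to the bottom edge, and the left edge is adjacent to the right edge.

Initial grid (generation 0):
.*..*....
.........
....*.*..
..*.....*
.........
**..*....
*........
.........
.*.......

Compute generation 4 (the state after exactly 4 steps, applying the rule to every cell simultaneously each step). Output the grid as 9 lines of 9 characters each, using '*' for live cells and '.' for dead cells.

Simulating step by step:
Generation 0 (given above): 11 live cells
Generation 1: 7 live cells
.........
.....*...
.........
.........
**.......
**.......
**.......
.........
.........
Generation 2: 6 live cells
.........
.........
.........
.........
**.......
..*.....*
**.......
.........
.........
Generation 3: 6 live cells
.........
.........
.........
.........
**.......
..*.....*
**.......
.........
.........
Generation 4: 6 live cells
(generation 4 grid is the final answer)

Answer: .........
.........
.........
.........
**.......
..*.....*
**.......
.........
.........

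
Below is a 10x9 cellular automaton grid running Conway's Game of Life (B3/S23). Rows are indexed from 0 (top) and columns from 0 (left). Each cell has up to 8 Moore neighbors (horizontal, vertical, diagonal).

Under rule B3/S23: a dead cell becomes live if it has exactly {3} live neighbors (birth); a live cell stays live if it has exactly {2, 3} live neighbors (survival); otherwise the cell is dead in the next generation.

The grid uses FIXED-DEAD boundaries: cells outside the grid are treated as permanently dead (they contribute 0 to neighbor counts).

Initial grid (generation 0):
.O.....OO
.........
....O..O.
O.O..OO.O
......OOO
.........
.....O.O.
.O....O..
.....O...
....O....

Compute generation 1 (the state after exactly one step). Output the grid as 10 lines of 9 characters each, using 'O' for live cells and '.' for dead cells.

Answer: .........
.......OO
.....OOO.
.....O..O
.....OO.O
........O
......O..
.....OO..
.....O...
.........

Derivation:
Simulating step by step:
Generation 0 (given above): 19 live cells
Generation 1: 15 live cells
(generation 1 grid is the final answer)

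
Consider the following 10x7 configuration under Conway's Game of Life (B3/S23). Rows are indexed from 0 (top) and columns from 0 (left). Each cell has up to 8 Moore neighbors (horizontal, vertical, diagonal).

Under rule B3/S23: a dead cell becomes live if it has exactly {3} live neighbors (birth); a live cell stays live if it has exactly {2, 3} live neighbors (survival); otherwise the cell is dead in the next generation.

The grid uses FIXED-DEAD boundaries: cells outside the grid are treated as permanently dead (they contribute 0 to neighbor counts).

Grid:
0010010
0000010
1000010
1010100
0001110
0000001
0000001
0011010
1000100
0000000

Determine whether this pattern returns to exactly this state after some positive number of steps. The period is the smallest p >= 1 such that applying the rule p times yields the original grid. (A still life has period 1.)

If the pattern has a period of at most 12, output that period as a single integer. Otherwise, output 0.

Answer: 0

Derivation:
Simulating and comparing each generation to the original:
Gen 0 (original, given above): 18 live cells
Gen 1: 19 live cells, differs from original
Gen 2: 18 live cells, differs from original
Gen 3: 19 live cells, differs from original
Gen 4: 14 live cells, differs from original
Gen 5: 21 live cells, differs from original
Gen 6: 10 live cells, differs from original
Gen 7: 8 live cells, differs from original
Gen 8: 8 live cells, differs from original
Gen 9: 7 live cells, differs from original
Gen 10: 3 live cells, differs from original
Gen 11: 3 live cells, differs from original
Gen 12: 3 live cells, differs from original
No period found within 12 steps.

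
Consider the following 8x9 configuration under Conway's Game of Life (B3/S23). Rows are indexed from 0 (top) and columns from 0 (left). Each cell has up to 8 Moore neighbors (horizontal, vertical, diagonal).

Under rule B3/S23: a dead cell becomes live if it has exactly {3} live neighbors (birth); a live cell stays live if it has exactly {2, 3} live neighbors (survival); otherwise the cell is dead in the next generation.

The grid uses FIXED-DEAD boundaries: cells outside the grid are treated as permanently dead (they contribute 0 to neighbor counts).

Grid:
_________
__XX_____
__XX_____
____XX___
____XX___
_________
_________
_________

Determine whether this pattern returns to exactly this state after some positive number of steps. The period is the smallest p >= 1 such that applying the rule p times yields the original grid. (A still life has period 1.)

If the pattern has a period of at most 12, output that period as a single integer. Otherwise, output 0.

Answer: 2

Derivation:
Simulating and comparing each generation to the original:
Gen 0 (original, given above): 8 live cells
Gen 1: 6 live cells, differs from original
Gen 2: 8 live cells, MATCHES original -> period = 2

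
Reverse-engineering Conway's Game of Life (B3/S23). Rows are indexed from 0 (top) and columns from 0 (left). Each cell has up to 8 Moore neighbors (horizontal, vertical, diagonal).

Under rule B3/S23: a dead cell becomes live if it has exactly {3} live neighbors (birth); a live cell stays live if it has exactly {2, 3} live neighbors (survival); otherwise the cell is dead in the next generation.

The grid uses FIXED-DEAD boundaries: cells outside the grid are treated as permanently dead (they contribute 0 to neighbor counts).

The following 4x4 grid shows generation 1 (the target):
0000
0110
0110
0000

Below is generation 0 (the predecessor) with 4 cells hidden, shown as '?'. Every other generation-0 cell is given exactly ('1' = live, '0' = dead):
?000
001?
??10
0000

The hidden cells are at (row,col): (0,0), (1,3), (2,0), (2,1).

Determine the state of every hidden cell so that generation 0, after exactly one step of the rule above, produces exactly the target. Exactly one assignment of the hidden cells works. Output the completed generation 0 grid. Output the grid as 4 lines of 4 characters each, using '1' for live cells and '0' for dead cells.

Hidden generation-0 cells (in order): (0,0), (1,3), (2,0), (2,1).
A hidden cell only influences target cells in its own 3x3 neighborhood. Try each of the 2^4 = 16 assignments, step the completed generation 0 forward once under B3/S23, and compare with the target:
  (0,0)=0 (1,3)=0 (2,0)=0 (2,1)=0 -> step gives (1,1)='0' but target has '1' -> reject
  (0,0)=0 (1,3)=0 (2,0)=0 (2,1)=1 -> step reproduces the target at every cell -> ACCEPT
  (0,0)=0 (1,3)=0 (2,0)=1 (2,1)=0 -> step gives (1,2)='0' but target has '1' -> reject
  (0,0)=0 (1,3)=0 (2,0)=1 (2,1)=1 -> step gives (1,1)='0' but target has '1' -> reject
  (0,0)=0 (1,3)=1 (2,0)=0 (2,1)=0 -> step gives (1,1)='0' but target has '1' -> reject
  (0,0)=0 (1,3)=1 (2,0)=0 (2,1)=1 -> step gives (1,3)='1' but target has '0' -> reject
  (0,0)=0 (1,3)=1 (2,0)=1 (2,1)=0 -> step gives (1,3)='1' but target has '0' -> reject
  (0,0)=0 (1,3)=1 (2,0)=1 (2,1)=1 -> step gives (1,1)='0' but target has '1' -> reject
  (0,0)=1 (1,3)=0 (2,0)=0 (2,1)=0 -> step gives (1,2)='0' but target has '1' -> reject
  (0,0)=1 (1,3)=0 (2,0)=0 (2,1)=1 -> step gives (1,1)='0' but target has '1' -> reject
  (0,0)=1 (1,3)=0 (2,0)=1 (2,1)=0 -> step gives (1,1)='0' but target has '1' -> reject
  (0,0)=1 (1,3)=0 (2,0)=1 (2,1)=1 -> step gives (1,0)='1' but target has '0' -> reject
  (0,0)=1 (1,3)=1 (2,0)=0 (2,1)=0 -> step gives (1,3)='1' but target has '0' -> reject
  (0,0)=1 (1,3)=1 (2,0)=0 (2,1)=1 -> step gives (1,1)='0' but target has '1' -> reject
  (0,0)=1 (1,3)=1 (2,0)=1 (2,1)=0 -> step gives (1,1)='0' but target has '1' -> reject
  (0,0)=1 (1,3)=1 (2,0)=1 (2,1)=1 -> step gives (1,0)='1' but target has '0' -> reject
Unique solution: (0,0)=dead, (1,3)=dead, (2,0)=dead, (2,1)=live.
Check: live-neighbor counts of every cell in the completed generation 0:
0111
1322
1222
1221
Applying B3/S23 to generation 0 with these counts gives:
0000
0110
0110
0000
which matches the target exactly.

Answer: 0000
0010
0110
0000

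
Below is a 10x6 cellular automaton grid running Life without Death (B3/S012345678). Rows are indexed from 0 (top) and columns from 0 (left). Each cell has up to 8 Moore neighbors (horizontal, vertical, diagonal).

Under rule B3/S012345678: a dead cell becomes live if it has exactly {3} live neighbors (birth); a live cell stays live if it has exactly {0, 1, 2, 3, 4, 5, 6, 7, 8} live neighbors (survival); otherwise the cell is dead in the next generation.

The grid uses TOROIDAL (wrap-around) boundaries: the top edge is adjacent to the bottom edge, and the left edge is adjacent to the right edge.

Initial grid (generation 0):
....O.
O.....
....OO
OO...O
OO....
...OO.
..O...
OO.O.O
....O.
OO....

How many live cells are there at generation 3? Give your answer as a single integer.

Simulating step by step:
Generation 0 (given above): 19 live cells
Generation 1: 36 live cells
OO..OO
O...O.
.O..OO
OO..OO
OOO.O.
.OOOO.
OOO..O
OOOOOO
..O.O.
OO...O
Generation 2: 40 live cells
OO..OO
O..OO.
.O.OOO
OO..OO
OOO.O.
.OOOO.
OOO..O
OOOOOO
..O.O.
OOOO.O
Generation 3: 40 live cells
OO..OO
O..OO.
.O.OOO
OO..OO
OOO.O.
.OOOO.
OOO..O
OOOOOO
..O.O.
OOOO.O
Population at generation 3: 40

Answer: 40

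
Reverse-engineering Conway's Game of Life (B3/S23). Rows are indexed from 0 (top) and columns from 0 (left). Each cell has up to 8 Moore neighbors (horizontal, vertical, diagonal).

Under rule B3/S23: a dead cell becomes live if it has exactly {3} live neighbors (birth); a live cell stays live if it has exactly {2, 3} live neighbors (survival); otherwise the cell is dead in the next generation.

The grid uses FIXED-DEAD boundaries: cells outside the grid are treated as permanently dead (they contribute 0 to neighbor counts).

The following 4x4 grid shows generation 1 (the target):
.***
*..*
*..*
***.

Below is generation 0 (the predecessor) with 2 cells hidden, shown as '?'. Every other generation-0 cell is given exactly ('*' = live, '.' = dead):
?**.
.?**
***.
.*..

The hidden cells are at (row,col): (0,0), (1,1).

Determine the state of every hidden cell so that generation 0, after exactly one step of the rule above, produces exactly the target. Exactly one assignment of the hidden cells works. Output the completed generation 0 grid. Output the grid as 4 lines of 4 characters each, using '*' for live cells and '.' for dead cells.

Hidden generation-0 cells (in order): (0,0), (1,1).
A hidden cell only influences target cells in its own 3x3 neighborhood. Try each of the 2^2 = 4 assignments, step the completed generation 0 forward once under B3/S23, and compare with the target:
  (0,0)=. (1,1)=. -> step reproduces the target at every cell -> ACCEPT
  (0,0)=. (1,1)=* -> step gives (0,2)='.' but target has '*' -> reject
  (0,0)=* (1,1)=. -> step gives (1,0)='.' but target has '*' -> reject
  (0,0)=* (1,1)=* -> step gives (0,0)='*' but target has '.' -> reject
Unique solution: (0,0)=dead, (1,1)=dead.
Check: live-neighbor counts of every cell in the completed generation 0:
1233
3653
2443
3331
Applying B3/S23 to generation 0 with these counts gives:
.***
*..*
*..*
***.
which matches the target exactly.

Answer: .**.
..**
***.
.*..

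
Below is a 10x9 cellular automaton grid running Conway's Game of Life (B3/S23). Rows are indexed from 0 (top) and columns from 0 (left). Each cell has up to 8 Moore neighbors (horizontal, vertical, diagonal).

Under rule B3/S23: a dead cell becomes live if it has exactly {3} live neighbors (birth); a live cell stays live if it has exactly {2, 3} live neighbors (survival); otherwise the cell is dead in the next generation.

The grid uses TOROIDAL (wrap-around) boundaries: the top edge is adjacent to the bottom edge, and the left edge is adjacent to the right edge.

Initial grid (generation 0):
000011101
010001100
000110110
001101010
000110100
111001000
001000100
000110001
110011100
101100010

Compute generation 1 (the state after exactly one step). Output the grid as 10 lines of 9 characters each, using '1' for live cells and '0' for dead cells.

Answer: 111110001
000100000
000100010
001000010
000000100
011011100
101011000
111110110
110001110
101100010

Derivation:
Simulating step by step:
Generation 0 (given above): 36 live cells
Generation 1: 37 live cells
(generation 1 grid is the final answer)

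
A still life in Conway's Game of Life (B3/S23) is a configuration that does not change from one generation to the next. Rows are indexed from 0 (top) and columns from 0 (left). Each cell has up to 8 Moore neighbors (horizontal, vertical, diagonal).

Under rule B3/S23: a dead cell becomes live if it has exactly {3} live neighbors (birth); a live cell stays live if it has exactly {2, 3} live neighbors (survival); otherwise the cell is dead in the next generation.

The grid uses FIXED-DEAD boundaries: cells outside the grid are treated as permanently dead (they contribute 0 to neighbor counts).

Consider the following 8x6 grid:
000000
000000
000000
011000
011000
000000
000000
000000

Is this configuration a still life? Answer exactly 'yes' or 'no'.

Answer: yes

Derivation:
Compute generation 1 and compare to generation 0 (given above):
Generation 1:
000000
000000
000000
011000
011000
000000
000000
000000
The grids are IDENTICAL -> still life.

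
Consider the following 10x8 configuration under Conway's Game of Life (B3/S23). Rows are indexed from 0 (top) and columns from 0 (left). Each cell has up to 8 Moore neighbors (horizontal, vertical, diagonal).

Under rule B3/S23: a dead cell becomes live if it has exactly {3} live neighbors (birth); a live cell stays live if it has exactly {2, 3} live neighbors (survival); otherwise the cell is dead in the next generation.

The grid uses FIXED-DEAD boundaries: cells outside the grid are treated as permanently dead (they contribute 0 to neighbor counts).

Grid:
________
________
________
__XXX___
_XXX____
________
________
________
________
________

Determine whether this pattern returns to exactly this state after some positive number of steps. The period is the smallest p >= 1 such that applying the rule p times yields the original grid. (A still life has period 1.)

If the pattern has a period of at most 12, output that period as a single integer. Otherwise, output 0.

Answer: 2

Derivation:
Simulating and comparing each generation to the original:
Gen 0 (original, given above): 6 live cells
Gen 1: 6 live cells, differs from original
Gen 2: 6 live cells, MATCHES original -> period = 2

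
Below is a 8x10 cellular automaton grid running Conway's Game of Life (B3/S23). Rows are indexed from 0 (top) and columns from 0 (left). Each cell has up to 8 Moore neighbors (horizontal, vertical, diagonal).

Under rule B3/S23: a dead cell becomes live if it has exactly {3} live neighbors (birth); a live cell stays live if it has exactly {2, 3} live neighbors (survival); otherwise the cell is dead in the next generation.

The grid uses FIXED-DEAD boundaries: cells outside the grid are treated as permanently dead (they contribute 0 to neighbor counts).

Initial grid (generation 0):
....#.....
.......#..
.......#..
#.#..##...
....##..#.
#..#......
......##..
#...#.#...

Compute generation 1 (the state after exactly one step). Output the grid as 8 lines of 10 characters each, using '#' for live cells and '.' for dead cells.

Simulating step by step:
Generation 0 (given above): 17 live cells
Generation 1: 20 live cells
(generation 1 grid is the final answer)

Answer: ..........
..........
.......#..
....####..
.#.####...
....####..
.....###..
.....###..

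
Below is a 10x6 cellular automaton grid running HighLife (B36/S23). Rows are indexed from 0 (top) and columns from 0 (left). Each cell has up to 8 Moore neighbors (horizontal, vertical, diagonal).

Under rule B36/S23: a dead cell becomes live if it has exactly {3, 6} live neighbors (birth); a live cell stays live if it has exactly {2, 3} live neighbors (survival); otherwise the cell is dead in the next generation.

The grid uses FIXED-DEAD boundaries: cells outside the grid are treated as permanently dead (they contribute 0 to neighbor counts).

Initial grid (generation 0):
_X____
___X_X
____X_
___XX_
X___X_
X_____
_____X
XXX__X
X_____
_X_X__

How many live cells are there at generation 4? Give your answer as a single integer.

Answer: 9

Derivation:
Simulating step by step:
Generation 0 (given above): 17 live cells
Generation 1: 11 live cells
______
____X_
_____X
___XXX
___XX_
______
X_____
XX____
X_____
______
Generation 2: 12 live cells
______
______
___X_X
___X_X
___X_X
______
XX____
XX____
XX____
______
Generation 3: 9 live cells
______
______
______
__XXXX
______
______
XX____
__X___
XX____
______
Generation 4: 9 live cells
______
______
___XX_
___XX_
___XX_
______
_X____
__X___
_X____
______
Population at generation 4: 9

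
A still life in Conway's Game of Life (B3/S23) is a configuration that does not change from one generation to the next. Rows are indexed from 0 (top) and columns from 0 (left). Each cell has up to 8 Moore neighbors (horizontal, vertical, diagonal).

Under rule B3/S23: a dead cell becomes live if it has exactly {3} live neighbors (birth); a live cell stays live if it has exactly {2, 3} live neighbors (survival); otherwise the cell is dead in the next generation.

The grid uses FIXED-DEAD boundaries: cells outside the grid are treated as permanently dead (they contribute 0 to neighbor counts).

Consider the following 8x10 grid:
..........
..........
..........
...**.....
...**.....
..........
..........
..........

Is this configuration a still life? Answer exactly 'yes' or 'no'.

Answer: yes

Derivation:
Compute generation 1 and compare to generation 0 (given above):
Generation 1:
..........
..........
..........
...**.....
...**.....
..........
..........
..........
The grids are IDENTICAL -> still life.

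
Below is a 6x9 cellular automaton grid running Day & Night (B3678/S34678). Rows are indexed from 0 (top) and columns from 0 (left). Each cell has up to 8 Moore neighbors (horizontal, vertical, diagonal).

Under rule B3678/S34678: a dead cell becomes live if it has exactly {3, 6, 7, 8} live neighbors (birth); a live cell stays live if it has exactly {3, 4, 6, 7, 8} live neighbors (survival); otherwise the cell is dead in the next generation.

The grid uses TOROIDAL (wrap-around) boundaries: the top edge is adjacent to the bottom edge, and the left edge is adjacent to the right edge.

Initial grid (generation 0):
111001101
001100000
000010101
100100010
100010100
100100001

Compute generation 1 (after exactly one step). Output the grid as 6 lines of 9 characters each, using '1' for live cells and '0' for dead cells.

Simulating step by step:
Generation 0 (given above): 20 live cells
Generation 1: 24 live cells
(generation 1 grid is the final answer)

Answer: 111010011
001110101
001000010
000010110
110100010
001010101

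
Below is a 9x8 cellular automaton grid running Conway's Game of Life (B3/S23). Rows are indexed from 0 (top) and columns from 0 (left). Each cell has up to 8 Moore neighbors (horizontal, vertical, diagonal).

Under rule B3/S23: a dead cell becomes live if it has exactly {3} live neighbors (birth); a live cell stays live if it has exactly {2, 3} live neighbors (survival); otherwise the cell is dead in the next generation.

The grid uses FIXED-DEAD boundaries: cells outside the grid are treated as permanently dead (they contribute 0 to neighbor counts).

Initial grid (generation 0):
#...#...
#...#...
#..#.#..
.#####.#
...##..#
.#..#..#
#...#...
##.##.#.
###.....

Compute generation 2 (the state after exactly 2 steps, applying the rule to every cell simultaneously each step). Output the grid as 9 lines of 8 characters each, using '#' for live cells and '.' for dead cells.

Simulating step by step:
Generation 0 (given above): 29 live cells
Generation 1: 23 live cells
........
##.###..
#....##.
.#...#..
.#.....#
....##..
#.#.#...
...###..
#.##....
Generation 2: 22 live cells
(generation 2 grid is the final answer)

Answer: ....#...
##..###.
#.#...#.
##...#..
....###.
.#.###..
........
.....#..
..##....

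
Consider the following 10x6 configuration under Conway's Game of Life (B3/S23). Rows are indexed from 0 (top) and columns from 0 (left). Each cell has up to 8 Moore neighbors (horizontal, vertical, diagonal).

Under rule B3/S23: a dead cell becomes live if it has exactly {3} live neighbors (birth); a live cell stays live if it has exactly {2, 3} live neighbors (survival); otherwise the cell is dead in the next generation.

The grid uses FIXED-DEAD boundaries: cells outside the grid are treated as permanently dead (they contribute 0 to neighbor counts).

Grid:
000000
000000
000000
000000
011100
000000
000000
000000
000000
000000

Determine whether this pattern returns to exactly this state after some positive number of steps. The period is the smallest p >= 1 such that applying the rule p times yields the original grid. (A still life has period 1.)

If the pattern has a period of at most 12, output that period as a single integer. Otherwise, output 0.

Answer: 2

Derivation:
Simulating and comparing each generation to the original:
Gen 0 (original, given above): 3 live cells
Gen 1: 3 live cells, differs from original
Gen 2: 3 live cells, MATCHES original -> period = 2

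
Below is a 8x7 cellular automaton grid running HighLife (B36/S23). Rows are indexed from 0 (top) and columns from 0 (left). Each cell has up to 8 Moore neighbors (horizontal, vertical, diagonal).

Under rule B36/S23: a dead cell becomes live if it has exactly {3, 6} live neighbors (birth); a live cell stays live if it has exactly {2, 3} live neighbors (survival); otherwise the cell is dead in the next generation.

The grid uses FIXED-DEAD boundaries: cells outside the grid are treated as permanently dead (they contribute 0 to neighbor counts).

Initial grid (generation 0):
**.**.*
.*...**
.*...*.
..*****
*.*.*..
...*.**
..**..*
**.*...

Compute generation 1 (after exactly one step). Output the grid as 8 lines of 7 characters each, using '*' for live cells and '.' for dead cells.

Answer: ***.*.*
.*....*
.*.*...
..*...*
.***.*.
.*...**
.*.*.**
.*.*...

Derivation:
Simulating step by step:
Generation 0 (given above): 27 live cells
Generation 1: 24 live cells
(generation 1 grid is the final answer)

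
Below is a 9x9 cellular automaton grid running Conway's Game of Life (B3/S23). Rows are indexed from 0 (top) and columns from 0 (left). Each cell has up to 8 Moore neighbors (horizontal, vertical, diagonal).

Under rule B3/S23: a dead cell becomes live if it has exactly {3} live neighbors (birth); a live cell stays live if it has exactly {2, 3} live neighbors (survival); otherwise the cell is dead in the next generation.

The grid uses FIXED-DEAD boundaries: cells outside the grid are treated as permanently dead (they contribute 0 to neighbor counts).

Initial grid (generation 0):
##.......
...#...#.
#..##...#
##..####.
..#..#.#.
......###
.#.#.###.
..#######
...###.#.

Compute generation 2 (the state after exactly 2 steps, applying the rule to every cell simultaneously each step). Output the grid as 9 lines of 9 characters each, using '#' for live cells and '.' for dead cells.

Simulating step by step:
Generation 0 (given above): 36 live cells
Generation 1: 25 live cells
.........
#####....
####....#
###....##
.#..#....
..#.#...#
...#.....
........#
..#....##
Generation 2: 20 live cells
(generation 2 grid is the final answer)

Answer: .###.....
#...#....
....#..##
.......##
#......##
..#.#....
...#.....
.......##
.......##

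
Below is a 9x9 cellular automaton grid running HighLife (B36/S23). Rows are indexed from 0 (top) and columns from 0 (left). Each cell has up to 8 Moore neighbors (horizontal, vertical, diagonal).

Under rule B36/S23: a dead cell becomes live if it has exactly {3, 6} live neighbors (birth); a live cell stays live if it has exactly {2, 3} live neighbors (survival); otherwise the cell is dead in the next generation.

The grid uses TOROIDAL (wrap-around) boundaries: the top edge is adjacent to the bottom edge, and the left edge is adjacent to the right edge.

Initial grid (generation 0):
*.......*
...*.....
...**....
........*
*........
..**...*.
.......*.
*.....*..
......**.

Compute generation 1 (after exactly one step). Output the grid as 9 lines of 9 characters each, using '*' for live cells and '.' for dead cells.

Answer: .......**
...**....
...**....
.........
........*
........*
......***
......*.*
*.....**.

Derivation:
Simulating step by step:
Generation 0 (given above): 15 live cells
Generation 1: 16 live cells
(generation 1 grid is the final answer)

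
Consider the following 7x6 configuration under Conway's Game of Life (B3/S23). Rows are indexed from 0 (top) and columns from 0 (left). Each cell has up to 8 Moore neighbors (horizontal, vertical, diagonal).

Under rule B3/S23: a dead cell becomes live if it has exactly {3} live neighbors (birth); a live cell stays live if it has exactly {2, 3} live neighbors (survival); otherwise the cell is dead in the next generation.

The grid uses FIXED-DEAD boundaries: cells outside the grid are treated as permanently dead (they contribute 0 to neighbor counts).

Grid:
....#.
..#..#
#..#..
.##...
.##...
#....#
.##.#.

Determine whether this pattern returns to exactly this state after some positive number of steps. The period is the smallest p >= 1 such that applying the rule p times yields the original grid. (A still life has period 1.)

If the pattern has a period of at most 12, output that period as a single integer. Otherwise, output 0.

Simulating and comparing each generation to the original:
Gen 0 (original, given above): 14 live cells
Gen 1: 10 live cells, differs from original
Gen 2: 12 live cells, differs from original
Gen 3: 8 live cells, differs from original
Gen 4: 6 live cells, differs from original
Gen 5: 6 live cells, differs from original
Gen 6: 5 live cells, differs from original
Gen 7: 6 live cells, differs from original
Gen 8: 6 live cells, differs from original
Gen 9: 6 live cells, differs from original
Gen 10: 6 live cells, differs from original
Gen 11: 6 live cells, differs from original
Gen 12: 6 live cells, differs from original
No period found within 12 steps.

Answer: 0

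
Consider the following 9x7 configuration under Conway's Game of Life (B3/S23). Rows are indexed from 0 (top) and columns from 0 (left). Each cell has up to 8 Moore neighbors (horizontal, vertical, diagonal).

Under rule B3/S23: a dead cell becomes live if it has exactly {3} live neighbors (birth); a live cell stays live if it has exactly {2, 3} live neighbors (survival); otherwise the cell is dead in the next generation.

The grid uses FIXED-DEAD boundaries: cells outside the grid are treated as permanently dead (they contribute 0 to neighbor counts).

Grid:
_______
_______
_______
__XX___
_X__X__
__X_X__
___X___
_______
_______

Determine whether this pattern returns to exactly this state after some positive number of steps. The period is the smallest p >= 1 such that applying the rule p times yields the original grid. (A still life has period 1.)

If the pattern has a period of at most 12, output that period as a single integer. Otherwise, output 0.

Answer: 1

Derivation:
Simulating and comparing each generation to the original:
Gen 0 (original, given above): 7 live cells
Gen 1: 7 live cells, MATCHES original -> period = 1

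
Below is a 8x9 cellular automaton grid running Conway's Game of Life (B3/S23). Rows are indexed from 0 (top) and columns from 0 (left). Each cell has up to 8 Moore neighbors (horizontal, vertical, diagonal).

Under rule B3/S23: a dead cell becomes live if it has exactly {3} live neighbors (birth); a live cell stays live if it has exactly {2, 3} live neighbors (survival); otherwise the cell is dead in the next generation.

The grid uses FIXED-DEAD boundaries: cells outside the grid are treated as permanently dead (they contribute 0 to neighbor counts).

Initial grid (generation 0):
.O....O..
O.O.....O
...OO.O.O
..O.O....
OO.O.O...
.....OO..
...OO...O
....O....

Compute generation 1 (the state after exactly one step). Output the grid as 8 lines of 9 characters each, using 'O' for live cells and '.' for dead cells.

Simulating step by step:
Generation 0 (given above): 21 live cells
Generation 1: 25 live cells
(generation 1 grid is the final answer)

Answer: .O.......
.OOO.O...
.OO.OO.O.
.OO......
.OOO.OO..
..OO.OO..
...OO....
...OO....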